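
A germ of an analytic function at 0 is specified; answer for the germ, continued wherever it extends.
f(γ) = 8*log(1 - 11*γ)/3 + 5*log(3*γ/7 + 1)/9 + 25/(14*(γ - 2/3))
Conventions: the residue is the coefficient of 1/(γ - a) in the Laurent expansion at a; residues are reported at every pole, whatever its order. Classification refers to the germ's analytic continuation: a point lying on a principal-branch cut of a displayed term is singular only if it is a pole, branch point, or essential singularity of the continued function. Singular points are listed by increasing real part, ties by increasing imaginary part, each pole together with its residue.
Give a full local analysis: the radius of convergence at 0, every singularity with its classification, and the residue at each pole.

Radius of convergence at 0: 1/11.
At -7/3: a logarithmic branch point.
At 1/11: a logarithmic branch point.
At 2/3: a pole of order 1; residue 25/14.

Denominator factor (γ - 2/3): pole of order 1 at 2/3, modulus 2/3.
Branch term (5/9)*log(1 - γ/(-7/3)): its argument vanishes at γ = -7/3, a logarithmic branch point, modulus 7/3.
Branch term (8/3)*log(1 - γ/(1/11)): its argument vanishes at γ = 1/11, a logarithmic branch point, modulus 1/11.
The radius of convergence is the smallest modulus among the singular points: 1/11.
The branch terms are analytic at 2/3 and contribute nothing to the residue; only the rational part matters.
At the order-1 pole 2/3 set g(γ) = (γ - (2/3))*(rational part) = 25/14.
Simple pole: residue = g(a) at a = 2/3, which is 25/14.
List the singular points by increasing real part (a conjugate pair: the negative imaginary part first).


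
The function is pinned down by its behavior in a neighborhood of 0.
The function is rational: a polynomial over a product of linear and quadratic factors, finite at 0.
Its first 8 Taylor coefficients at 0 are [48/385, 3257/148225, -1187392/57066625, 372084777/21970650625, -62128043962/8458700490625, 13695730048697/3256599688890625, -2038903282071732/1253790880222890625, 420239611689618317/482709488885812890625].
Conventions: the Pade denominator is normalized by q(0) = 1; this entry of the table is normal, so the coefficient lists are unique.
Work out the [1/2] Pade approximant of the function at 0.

The Pade approximant has numerator coefficients [48/385, 417553049/3312540385]; denominator coefficients [1, 395043728/473220055, 9351577/473220055].

Taylor coefficients needed (read off): a_0 = 48/385, a_1 = 3257/148225, a_2 = -1187392/57066625, a_3 = 372084777/21970650625.
Write the denominator as Q(ψ) = 1 + q1*ψ + q2*ψ^2. Requiring Q*f - P = O(ψ^4) with deg P <= 1 kills the coefficients of ψ^2..ψ^3 in Q*f:
  ψ^2: a_2 + q1*a_1 + q2*a_0 = 0, i.e. -1187392/57066625 + (3257/148225)*q1 + (48/385)*q2 = 0.
  ψ^3: a_3 + q1*a_2 + q2*a_1 = 0, i.e. 372084777/21970650625 + (-1187392/57066625)*q1 + (3257/148225)*q2 = 0.
Solving this linear system: q1 = 395043728/473220055, q2 = 9351577/473220055.
The numerator is Q*f truncated at degree 1: P0 = a_0 = 48/385; P1 = a_1 + q1*a_0 = 417553049/3312540385.


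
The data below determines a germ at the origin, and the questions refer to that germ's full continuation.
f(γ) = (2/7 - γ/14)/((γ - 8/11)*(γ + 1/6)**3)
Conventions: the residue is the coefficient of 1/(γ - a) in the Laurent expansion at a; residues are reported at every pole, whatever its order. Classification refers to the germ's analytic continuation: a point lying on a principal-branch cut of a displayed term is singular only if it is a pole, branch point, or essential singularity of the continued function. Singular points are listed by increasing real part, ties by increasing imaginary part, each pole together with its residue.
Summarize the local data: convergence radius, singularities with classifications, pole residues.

Denominator factor (γ + 1/6)^3: pole of order 3 at -1/6, modulus 1/6.
Denominator factor (γ - 8/11): pole of order 1 at 8/11, modulus 8/11.
The radius of convergence is the smallest modulus among the singular points: 1/6.
At the order-3 pole -1/6 set g(γ) = (γ - (-1/6))^3*f(γ) = (2/7 - γ/14)/(γ - 8/11).
Order-3 pole: residue = g''(a)/2; g''(-1/6) = -940896/1437653, so the residue is -470448/1437653.
At the order-1 pole 8/11 set g(γ) = (γ - (8/11))*f(γ) = (2/7 - γ/14)/(γ + 1/6)**3.
Simple pole: residue = g(a) at a = 8/11, which is 470448/1437653.
List the singular points by increasing real part (a conjugate pair: the negative imaginary part first).

Radius of convergence at 0: 1/6.
At -1/6: a pole of order 3; residue -470448/1437653.
At 8/11: a pole of order 1; residue 470448/1437653.


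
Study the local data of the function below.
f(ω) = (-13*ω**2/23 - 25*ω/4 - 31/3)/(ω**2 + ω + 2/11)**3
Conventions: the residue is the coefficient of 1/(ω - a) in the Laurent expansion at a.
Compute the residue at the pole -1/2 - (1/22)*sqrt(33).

The factor ω**2 + ω + 2/11 splits as (ω - a)(ω - a') with a = -1/2 - (1/22)*sqrt(33), a' = -1/2 + (1/22)*sqrt(33). At the order-3 pole a set g(ω) = (ω - a)^3*f(ω) = [-13*ω**2/23 - 25*ω/4 - 31/3] / (ω - a')^3.
Order-3 pole: residue = g''(a)/2; g''(-1/2 - (1/22)*sqrt(33)) = (490039/1242)*sqrt(33), so the residue is (490039/2484)*sqrt(33).

The residue is (490039/2484)*sqrt(33).


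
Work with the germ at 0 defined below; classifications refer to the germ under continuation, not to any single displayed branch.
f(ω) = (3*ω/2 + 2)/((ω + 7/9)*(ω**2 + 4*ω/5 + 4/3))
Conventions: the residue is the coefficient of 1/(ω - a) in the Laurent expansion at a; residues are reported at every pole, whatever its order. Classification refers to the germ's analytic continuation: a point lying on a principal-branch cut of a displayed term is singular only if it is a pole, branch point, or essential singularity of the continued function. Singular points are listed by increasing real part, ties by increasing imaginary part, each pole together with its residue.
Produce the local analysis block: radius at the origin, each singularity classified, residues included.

Denominator factor (ω + 7/9): pole of order 1 at -7/9, modulus 7/9.
Denominator factor (ω**2 + 4*ω/5 + 4/3): discriminant -352/75, complex-conjugate roots (-2/5) + ((2/15)*sqrt(66))*i and (-2/5) - ((2/15)*sqrt(66))*i; poles of order 1, moduli (2/3)*sqrt(3) and (2/3)*sqrt(3).
The radius of convergence is the smallest modulus among the singular points: 7/9.
At the order-1 pole -7/9 set g(ω) = (ω - (-7/9))*f(ω) = (3*ω/2 + 2)/(ω**2 + 4*ω/5 + 4/3).
Simple pole: residue = g(a) at a = -7/9, which is 675/1066.
The factor ω**2 + 4*ω/5 + 4/3 splits as (ω - a)(ω - a') with a = (-2/5) - ((2/15)*sqrt(66))*i, a' = (-2/5) + ((2/15)*sqrt(66))*i. At the order-1 pole a set g(ω) = (ω - a)*f(ω) = [(3*ω/2 + 2)/(ω + 7/9)] / (ω - a').
Simple pole: residue = g(a) at a = (-2/5) - ((2/15)*sqrt(66))*i, which is (-675/2132) + ((4635/46904)*sqrt(66))*i.
The factor ω**2 + 4*ω/5 + 4/3 splits as (ω - a)(ω - a') with a = (-2/5) + ((2/15)*sqrt(66))*i, a' = (-2/5) - ((2/15)*sqrt(66))*i. At the order-1 pole a set g(ω) = (ω - a)*f(ω) = [(3*ω/2 + 2)/(ω + 7/9)] / (ω - a').
Simple pole: residue = g(a) at a = (-2/5) + ((2/15)*sqrt(66))*i, which is (-675/2132) - ((4635/46904)*sqrt(66))*i.
List the singular points by increasing real part (a conjugate pair: the negative imaginary part first).

Radius of convergence at 0: 7/9.
At -7/9: a pole of order 1; residue 675/1066.
At (-2/5) - ((2/15)*sqrt(66))*i: a pole of order 1; residue (-675/2132) + ((4635/46904)*sqrt(66))*i.
At (-2/5) + ((2/15)*sqrt(66))*i: a pole of order 1; residue (-675/2132) - ((4635/46904)*sqrt(66))*i.


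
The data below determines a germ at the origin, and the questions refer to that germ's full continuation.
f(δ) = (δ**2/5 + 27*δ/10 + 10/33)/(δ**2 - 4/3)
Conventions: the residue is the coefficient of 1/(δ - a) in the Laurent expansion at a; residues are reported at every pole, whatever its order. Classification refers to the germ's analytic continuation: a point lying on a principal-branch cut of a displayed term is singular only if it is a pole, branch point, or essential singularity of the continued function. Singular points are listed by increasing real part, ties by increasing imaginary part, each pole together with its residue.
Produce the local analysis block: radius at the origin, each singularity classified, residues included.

Denominator factor (δ**2 - 4/3): discriminant 16/3, real irrational roots (2/3)*sqrt(3) and -(2/3)*sqrt(3); poles of order 1, moduli (2/3)*sqrt(3) and (2/3)*sqrt(3).
The radius of convergence is the smallest modulus among the singular points: (2/3)*sqrt(3).
The factor δ**2 - 4/3 splits as (δ - a)(δ - a') with a = -(2/3)*sqrt(3), a' = (2/3)*sqrt(3). At the order-1 pole a set g(δ) = (δ - a)*f(δ) = [δ**2/5 + 27*δ/10 + 10/33] / (δ - a').
Simple pole: residue = g(a) at a = -(2/3)*sqrt(3), which is 27/20 - (47/330)*sqrt(3).
The factor δ**2 - 4/3 splits as (δ - a)(δ - a') with a = (2/3)*sqrt(3), a' = -(2/3)*sqrt(3). At the order-1 pole a set g(δ) = (δ - a)*f(δ) = [δ**2/5 + 27*δ/10 + 10/33] / (δ - a').
Simple pole: residue = g(a) at a = (2/3)*sqrt(3), which is 27/20 + (47/330)*sqrt(3).
List the singular points by increasing real part (a conjugate pair: the negative imaginary part first).

Radius of convergence at 0: (2/3)*sqrt(3).
At -(2/3)*sqrt(3): a pole of order 1; residue 27/20 - (47/330)*sqrt(3).
At (2/3)*sqrt(3): a pole of order 1; residue 27/20 + (47/330)*sqrt(3).


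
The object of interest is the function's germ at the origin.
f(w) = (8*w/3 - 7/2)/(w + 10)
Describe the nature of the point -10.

The point is a pole of order 1.

The denominator factor w + 10 vanishes at -10 and appears to the power 1; the numerator there equals -181/6, nonzero, and no other factor vanishes.
Hence a pole whose order is the multiplicity, 1.


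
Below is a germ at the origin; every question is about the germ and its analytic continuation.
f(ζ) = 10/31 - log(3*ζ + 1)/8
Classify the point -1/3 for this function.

The point is a logarithmic branch point.

The term (-1/8)*log(1 - ζ/(-1/3)) has argument 1 - -1/3/(-1/3) = 0 at -1/3: a logarithmic (infinitely-sheeted) branch point; the remaining terms are analytic or single-valued there.


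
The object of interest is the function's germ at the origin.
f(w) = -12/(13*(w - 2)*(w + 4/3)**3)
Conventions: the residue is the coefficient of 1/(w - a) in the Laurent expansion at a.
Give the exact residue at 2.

The residue is -81/3250.

At the order-1 pole 2 set g(w) = (w - (2))*f(w) = -12/(13*(w + 4/3)**3).
Simple pole: residue = g(a) at a = 2, which is -81/3250.


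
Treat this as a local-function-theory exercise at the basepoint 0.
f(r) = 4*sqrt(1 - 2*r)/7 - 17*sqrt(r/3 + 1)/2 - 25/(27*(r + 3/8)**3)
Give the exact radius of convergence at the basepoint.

Denominator factor (r + 3/8)^3: pole of order 3 at -3/8, modulus 3/8.
Branch term (4/7)*sqrt(1 - r/(1/2)): its argument vanishes at r = 1/2, a square-root branch point, modulus 1/2.
Branch term (-17/2)*sqrt(1 - r/(-3)): its argument vanishes at r = -3, a square-root branch point, modulus 3.
The radius of convergence is the smallest modulus among the singular points: 3/8.

The radius of convergence is 3/8.


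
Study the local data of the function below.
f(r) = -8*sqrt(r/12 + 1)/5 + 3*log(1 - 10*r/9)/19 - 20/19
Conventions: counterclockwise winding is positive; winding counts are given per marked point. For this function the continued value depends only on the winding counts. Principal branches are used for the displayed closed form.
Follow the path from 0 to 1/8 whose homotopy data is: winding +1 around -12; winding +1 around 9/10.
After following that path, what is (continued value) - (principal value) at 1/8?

Continued minus principal equals ((2/15)*sqrt(582)) + ((6/19)*pi)*i.

The rational part is single-valued and drops out of the difference; each branch term changes only by its own monodromy.
(3/19)*log(1 - r/(9/10)): each positive loop around 9/10 adds 2*pi*i to the log, so winding +1 contributes (3/19)*(1)*2*pi*i = (6/19)*pi*i.
(-8/5)*sqrt(1 - r/(-12)): winding +1 is odd, the square root flips sign, contributing -2*(-8/5)*sqrt(1 - (1/8)/(-12)) = -2*(-8/5)*sqrt(97/96) = (2/15)*sqrt(582).
Summing the contributions at r = 1/8 gives ((2/15)*sqrt(582)) + ((6/19)*pi)*i.


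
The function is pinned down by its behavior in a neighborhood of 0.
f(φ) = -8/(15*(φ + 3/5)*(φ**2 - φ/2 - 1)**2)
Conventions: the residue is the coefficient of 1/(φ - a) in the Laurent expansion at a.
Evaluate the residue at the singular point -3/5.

At the order-1 pole -3/5 set g(φ) = (φ - (-3/5))*f(φ) = -8/(15*(φ**2 - φ/2 - 1)**2).
Simple pole: residue = g(a) at a = -3/5, which is -4000/867.

The residue is -4000/867.


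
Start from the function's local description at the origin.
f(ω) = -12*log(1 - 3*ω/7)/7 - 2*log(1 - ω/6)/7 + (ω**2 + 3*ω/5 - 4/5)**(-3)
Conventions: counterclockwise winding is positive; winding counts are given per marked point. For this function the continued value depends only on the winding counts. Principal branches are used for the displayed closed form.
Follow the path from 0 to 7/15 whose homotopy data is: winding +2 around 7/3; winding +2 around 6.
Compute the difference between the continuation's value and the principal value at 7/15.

The rational part is single-valued and drops out of the difference; each branch term changes only by its own monodromy.
(-2/7)*log(1 - ω/(6)): each positive loop around 6 adds 2*pi*i to the log, so winding +2 contributes (-2/7)*(2)*2*pi*i = -(8/7)*pi*i.
(-12/7)*log(1 - ω/(7/3)): each positive loop around 7/3 adds 2*pi*i to the log, so winding +2 contributes (-12/7)*(2)*2*pi*i = -(48/7)*pi*i.
Summing the contributions at ω = 7/15 gives -(8)*pi*i.

Continued minus principal equals -(8)*pi*i.


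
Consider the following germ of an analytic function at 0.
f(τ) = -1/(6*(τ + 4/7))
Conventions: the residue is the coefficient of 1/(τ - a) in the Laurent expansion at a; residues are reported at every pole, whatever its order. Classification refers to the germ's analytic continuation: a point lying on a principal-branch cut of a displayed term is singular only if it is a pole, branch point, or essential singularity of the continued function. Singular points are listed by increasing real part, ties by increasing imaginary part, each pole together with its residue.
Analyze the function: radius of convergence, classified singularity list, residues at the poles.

Denominator factor (τ + 4/7): pole of order 1 at -4/7, modulus 4/7.
The radius of convergence is the smallest modulus among the singular points: 4/7.
At the order-1 pole -4/7 set g(τ) = (τ - (-4/7))*f(τ) = -1/6.
Simple pole: residue = g(a) at a = -4/7, which is -1/6.

Radius of convergence at 0: 4/7.
At -4/7: a pole of order 1; residue -1/6.


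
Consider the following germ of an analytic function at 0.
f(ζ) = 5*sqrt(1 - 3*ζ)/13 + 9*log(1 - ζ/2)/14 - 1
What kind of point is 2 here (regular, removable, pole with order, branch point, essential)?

The term (9/14)*log(1 - ζ/(2)) has argument 1 - 2/(2) = 0 at 2: a logarithmic (infinitely-sheeted) branch point; the remaining terms are analytic or single-valued there.

The point is a logarithmic branch point.


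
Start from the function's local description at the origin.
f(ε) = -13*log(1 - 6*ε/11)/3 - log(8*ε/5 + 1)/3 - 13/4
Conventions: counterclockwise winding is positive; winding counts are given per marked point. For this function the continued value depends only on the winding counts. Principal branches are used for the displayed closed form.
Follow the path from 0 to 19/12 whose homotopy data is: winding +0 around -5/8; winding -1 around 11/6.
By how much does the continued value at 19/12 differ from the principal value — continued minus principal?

Continued minus principal equals (26/3)*pi*i.

The rational part is single-valued and drops out of the difference; each branch term changes only by its own monodromy.
(-1/3)*log(1 - ε/(-5/8)): winding 0 around -5/8, so this term returns to its principal value, contribution 0.
(-13/3)*log(1 - ε/(11/6)): each positive loop around 11/6 adds 2*pi*i to the log, so winding -1 contributes (-13/3)*(-1)*2*pi*i = (26/3)*pi*i.
Summing the contributions at ε = 19/12 gives (26/3)*pi*i.


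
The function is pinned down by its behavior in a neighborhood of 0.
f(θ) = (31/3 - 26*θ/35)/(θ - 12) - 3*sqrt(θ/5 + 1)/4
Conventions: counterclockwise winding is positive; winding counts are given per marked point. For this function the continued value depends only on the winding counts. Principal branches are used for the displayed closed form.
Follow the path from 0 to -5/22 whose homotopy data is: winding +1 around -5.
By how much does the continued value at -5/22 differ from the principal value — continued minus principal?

The rational part is single-valued and drops out of the difference; each branch term changes only by its own monodromy.
(-3/4)*sqrt(1 - θ/(-5)): winding +1 is odd, the square root flips sign, contributing -2*(-3/4)*sqrt(1 - (-5/22)/(-5)) = -2*(-3/4)*sqrt(21/22) = (3/44)*sqrt(462).
Summing the contributions at θ = -5/22 gives (3/44)*sqrt(462).

Continued minus principal equals (3/44)*sqrt(462).


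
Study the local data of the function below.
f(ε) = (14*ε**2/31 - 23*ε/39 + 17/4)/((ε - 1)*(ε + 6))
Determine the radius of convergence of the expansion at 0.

Denominator factor (ε - 1): pole of order 1 at 1, modulus 1.
Denominator factor (ε + 6): pole of order 1 at -6, modulus 6.
The radius of convergence is the smallest modulus among the singular points: 1.

The radius of convergence is 1.


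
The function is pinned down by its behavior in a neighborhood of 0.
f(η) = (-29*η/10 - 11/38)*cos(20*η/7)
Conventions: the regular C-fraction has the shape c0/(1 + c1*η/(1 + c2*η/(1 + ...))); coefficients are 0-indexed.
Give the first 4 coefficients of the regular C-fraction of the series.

Taylor coefficients (expand at 0): a_0 = -11/38, a_1 = -29/10, a_2 = 1100/931, a_3 = 580/49.
c0 = a_0 = -11/38. Peel one level at a time: if S = 1 + c*η/S' with S'(0) = 1, then c is the η-coefficient of S and S' = c*η/(S - 1).
S_1 = c0/f = 1 + (-551/55)*η + (15481449/148225)*η^2 + ...; c1 = -551/55.
S_2 = c1*η/(S_1 - 1) = 1 + (15481449/1484945)*η + (3096289800/728946001)*η^2 + ...; c2 = 15481449/1484945.
S_3 = c2*η/(S_2 - 1) = 1 + (-11000/26999)*η + ...; c3 = -11000/26999.

The regular C-fraction coefficients are [-11/38, -551/55, 15481449/1484945, -11000/26999].


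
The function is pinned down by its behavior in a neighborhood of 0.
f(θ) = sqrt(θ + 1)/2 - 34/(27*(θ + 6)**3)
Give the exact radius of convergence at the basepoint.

The radius of convergence is 1.

Denominator factor (θ + 6)^3: pole of order 3 at -6, modulus 6.
Branch term (1/2)*sqrt(1 - θ/(-1)): its argument vanishes at θ = -1, a square-root branch point, modulus 1.
The radius of convergence is the smallest modulus among the singular points: 1.


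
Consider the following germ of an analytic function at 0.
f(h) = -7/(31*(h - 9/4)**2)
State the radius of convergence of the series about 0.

Denominator factor (h - 9/4)^2: pole of order 2 at 9/4, modulus 9/4.
The radius of convergence is the smallest modulus among the singular points: 9/4.

The radius of convergence is 9/4.


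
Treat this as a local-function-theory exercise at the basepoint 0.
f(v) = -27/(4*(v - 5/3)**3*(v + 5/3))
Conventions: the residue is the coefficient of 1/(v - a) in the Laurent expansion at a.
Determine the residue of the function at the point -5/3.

At the order-1 pole -5/3 set g(v) = (v - (-5/3))*f(v) = -27/(4*(v - 5/3)**3).
Simple pole: residue = g(a) at a = -5/3, which is 729/4000.

The residue is 729/4000.


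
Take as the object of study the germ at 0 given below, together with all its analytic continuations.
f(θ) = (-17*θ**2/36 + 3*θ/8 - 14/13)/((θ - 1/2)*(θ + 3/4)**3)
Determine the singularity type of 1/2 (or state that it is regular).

The denominator factor θ - 1/2 vanishes at 1/2 and appears to the power 1; the numerator there equals -943/936, nonzero, and no other factor vanishes.
Hence a pole whose order is the multiplicity, 1.

The point is a pole of order 1.


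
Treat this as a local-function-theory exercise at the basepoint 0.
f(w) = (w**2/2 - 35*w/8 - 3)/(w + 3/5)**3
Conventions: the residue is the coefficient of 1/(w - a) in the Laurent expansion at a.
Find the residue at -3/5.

The residue is 1/2.

At the order-3 pole -3/5 set g(w) = (w - (-3/5))^3*f(w) = w**2/2 - 35*w/8 - 3.
Order-3 pole: residue = g''(a)/2; g''(-3/5) = 1, so the residue is 1/2.


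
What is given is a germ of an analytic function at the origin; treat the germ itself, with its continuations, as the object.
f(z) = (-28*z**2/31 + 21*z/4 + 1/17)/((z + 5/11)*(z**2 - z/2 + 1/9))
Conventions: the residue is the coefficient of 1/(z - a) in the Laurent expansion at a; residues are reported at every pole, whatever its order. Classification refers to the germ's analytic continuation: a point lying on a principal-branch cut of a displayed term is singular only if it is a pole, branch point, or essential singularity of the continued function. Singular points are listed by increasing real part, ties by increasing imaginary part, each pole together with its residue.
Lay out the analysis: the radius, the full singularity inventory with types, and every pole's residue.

Radius of convergence at 0: 1/3.
At -5/11: a pole of order 1; residue -5771529/1251098.
At (1/4) - ((1/12)*sqrt(7))*i: a pole of order 1; residue (4641505/2502196) + ((32797215/17515372)*sqrt(7))*i.
At (1/4) + ((1/12)*sqrt(7))*i: a pole of order 1; residue (4641505/2502196) - ((32797215/17515372)*sqrt(7))*i.

Denominator factor (z**2 - z/2 + 1/9): discriminant -7/36, complex-conjugate roots (1/4) + ((1/12)*sqrt(7))*i and (1/4) - ((1/12)*sqrt(7))*i; poles of order 1, moduli 1/3 and 1/3.
Denominator factor (z + 5/11): pole of order 1 at -5/11, modulus 5/11.
The radius of convergence is the smallest modulus among the singular points: 1/3.
At the order-1 pole -5/11 set g(z) = (z - (-5/11))*f(z) = (-28*z**2/31 + 21*z/4 + 1/17)/(z**2 - z/2 + 1/9).
Simple pole: residue = g(a) at a = -5/11, which is -5771529/1251098.
The factor z**2 - z/2 + 1/9 splits as (z - a)(z - a') with a = (1/4) - ((1/12)*sqrt(7))*i, a' = (1/4) + ((1/12)*sqrt(7))*i. At the order-1 pole a set g(z) = (z - a)*f(z) = [(-28*z**2/31 + 21*z/4 + 1/17)/(z + 5/11)] / (z - a').
Simple pole: residue = g(a) at a = (1/4) - ((1/12)*sqrt(7))*i, which is (4641505/2502196) + ((32797215/17515372)*sqrt(7))*i.
The factor z**2 - z/2 + 1/9 splits as (z - a)(z - a') with a = (1/4) + ((1/12)*sqrt(7))*i, a' = (1/4) - ((1/12)*sqrt(7))*i. At the order-1 pole a set g(z) = (z - a)*f(z) = [(-28*z**2/31 + 21*z/4 + 1/17)/(z + 5/11)] / (z - a').
Simple pole: residue = g(a) at a = (1/4) + ((1/12)*sqrt(7))*i, which is (4641505/2502196) - ((32797215/17515372)*sqrt(7))*i.
List the singular points by increasing real part (a conjugate pair: the negative imaginary part first).


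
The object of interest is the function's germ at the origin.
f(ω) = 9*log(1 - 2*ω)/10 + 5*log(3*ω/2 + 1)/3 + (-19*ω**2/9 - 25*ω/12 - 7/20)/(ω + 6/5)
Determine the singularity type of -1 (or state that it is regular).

The point is a regular point.

Denominator factors: ω + 6/5 = 1/5 at ω = -1 — none vanishes.
Branch term log(1 - ω/(1/2)): argument at -1 is 3, nonzero, so -1 is not its branch point (a point on a principal cut is still regular for the continued germ).
Branch term log(1 - ω/(-2/3)): argument at -1 is -1/2, nonzero, so -1 is not its branch point (a point on a principal cut is still regular for the continued germ).
So the germ continues analytically to -1.


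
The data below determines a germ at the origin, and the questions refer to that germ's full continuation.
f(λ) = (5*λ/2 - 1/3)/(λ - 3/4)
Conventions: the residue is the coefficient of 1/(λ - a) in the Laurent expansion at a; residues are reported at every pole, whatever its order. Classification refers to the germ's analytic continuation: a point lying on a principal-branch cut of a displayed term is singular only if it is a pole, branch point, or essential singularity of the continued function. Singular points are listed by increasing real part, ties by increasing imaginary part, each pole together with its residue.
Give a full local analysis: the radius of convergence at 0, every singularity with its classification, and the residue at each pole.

Radius of convergence at 0: 3/4.
At 3/4: a pole of order 1; residue 37/24.

Denominator factor (λ - 3/4): pole of order 1 at 3/4, modulus 3/4.
The radius of convergence is the smallest modulus among the singular points: 3/4.
At the order-1 pole 3/4 set g(λ) = (λ - (3/4))*f(λ) = 5*λ/2 - 1/3.
Simple pole: residue = g(a) at a = 3/4, which is 37/24.


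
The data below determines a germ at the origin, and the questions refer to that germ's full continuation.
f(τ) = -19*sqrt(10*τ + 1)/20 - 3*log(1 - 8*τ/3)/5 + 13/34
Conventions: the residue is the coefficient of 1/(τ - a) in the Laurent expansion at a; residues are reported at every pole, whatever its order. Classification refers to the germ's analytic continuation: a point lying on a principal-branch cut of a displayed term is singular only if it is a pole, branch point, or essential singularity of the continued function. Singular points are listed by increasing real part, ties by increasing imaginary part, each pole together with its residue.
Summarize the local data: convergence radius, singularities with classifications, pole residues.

Radius of convergence at 0: 1/10.
At -1/10: an algebraic (square-root) branch point.
At 3/8: a logarithmic branch point.

Branch term (-3/5)*log(1 - τ/(3/8)): its argument vanishes at τ = 3/8, a logarithmic branch point, modulus 3/8.
Branch term (-19/20)*sqrt(1 - τ/(-1/10)): its argument vanishes at τ = -1/10, a square-root branch point, modulus 1/10.
The radius of convergence is the smallest modulus among the singular points: 1/10.
List the singular points by increasing real part (a conjugate pair: the negative imaginary part first).


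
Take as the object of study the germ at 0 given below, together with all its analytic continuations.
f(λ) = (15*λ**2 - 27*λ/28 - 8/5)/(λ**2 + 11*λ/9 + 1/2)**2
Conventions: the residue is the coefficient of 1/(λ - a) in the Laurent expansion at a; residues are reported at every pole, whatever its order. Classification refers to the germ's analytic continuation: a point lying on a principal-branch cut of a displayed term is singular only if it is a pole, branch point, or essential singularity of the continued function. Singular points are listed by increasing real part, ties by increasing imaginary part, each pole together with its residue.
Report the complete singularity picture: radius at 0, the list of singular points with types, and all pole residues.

Radius of convergence at 0: (1/2)*sqrt(2).
At (-11/18) - ((1/18)*sqrt(41))*i: a pole of order 2; residue ((1324593/235340)*sqrt(41))*i.
At (-11/18) + ((1/18)*sqrt(41))*i: a pole of order 2; residue -((1324593/235340)*sqrt(41))*i.

Denominator factor (λ**2 + 11*λ/9 + 1/2)^2: discriminant -41/81, complex-conjugate roots (-11/18) + ((1/18)*sqrt(41))*i and (-11/18) - ((1/18)*sqrt(41))*i; poles of order 2, moduli (1/2)*sqrt(2) and (1/2)*sqrt(2).
The radius of convergence is the smallest modulus among the singular points: (1/2)*sqrt(2).
The factor λ**2 + 11*λ/9 + 1/2 splits as (λ - a)(λ - a') with a = (-11/18) - ((1/18)*sqrt(41))*i, a' = (-11/18) + ((1/18)*sqrt(41))*i. At the order-2 pole a set g(λ) = (λ - a)^2*f(λ) = [15*λ**2 - 27*λ/28 - 8/5] / (λ - a')^2.
Order-2 pole: residue = g'(a); g'((-11/18) - ((1/18)*sqrt(41))*i) = ((1324593/235340)*sqrt(41))*i, so the residue is ((1324593/235340)*sqrt(41))*i.
The factor λ**2 + 11*λ/9 + 1/2 splits as (λ - a)(λ - a') with a = (-11/18) + ((1/18)*sqrt(41))*i, a' = (-11/18) - ((1/18)*sqrt(41))*i. At the order-2 pole a set g(λ) = (λ - a)^2*f(λ) = [15*λ**2 - 27*λ/28 - 8/5] / (λ - a')^2.
Order-2 pole: residue = g'(a); g'((-11/18) + ((1/18)*sqrt(41))*i) = -((1324593/235340)*sqrt(41))*i, so the residue is -((1324593/235340)*sqrt(41))*i.
List the singular points by increasing real part (a conjugate pair: the negative imaginary part first).


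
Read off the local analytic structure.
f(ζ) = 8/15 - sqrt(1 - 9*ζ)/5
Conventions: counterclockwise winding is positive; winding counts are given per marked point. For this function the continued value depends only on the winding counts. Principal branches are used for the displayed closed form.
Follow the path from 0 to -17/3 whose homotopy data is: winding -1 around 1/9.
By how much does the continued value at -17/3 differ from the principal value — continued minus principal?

The rational part is single-valued and drops out of the difference; each branch term changes only by its own monodromy.
(-1/5)*sqrt(1 - ζ/(1/9)): winding -1 is odd, the square root flips sign, contributing -2*(-1/5)*sqrt(1 - (-17/3)/(1/9)) = -2*(-1/5)*sqrt(52) = (4/5)*sqrt(13).
Summing the contributions at ζ = -17/3 gives (4/5)*sqrt(13).

Continued minus principal equals (4/5)*sqrt(13).


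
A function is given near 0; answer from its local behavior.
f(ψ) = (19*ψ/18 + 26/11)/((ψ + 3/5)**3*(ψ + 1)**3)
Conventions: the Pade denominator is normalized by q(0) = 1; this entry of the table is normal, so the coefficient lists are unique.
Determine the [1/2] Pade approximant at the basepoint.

The Pade approximant has numerator coefficients [3250/297, -41206383625/2444005062]; denominator coefficients [1, 30236552/5028817, 170810303/15086451].

Taylor coefficients needed (expand at 0): a_0 = 3250/297, a_1 = -441875/5346, a_2 = 997250/2673, a_3 = -20967875/16038.
Write the denominator as Q(ψ) = 1 + q1*ψ + q2*ψ^2. Requiring Q*f - P = O(ψ^4) with deg P <= 1 kills the coefficients of ψ^2..ψ^3 in Q*f:
  ψ^2: a_2 + q1*a_1 + q2*a_0 = 0, i.e. 997250/2673 + (-441875/5346)*q1 + (3250/297)*q2 = 0.
  ψ^3: a_3 + q1*a_2 + q2*a_1 = 0, i.e. -20967875/16038 + (997250/2673)*q1 + (-441875/5346)*q2 = 0.
Solving this linear system: q1 = 30236552/5028817, q2 = 170810303/15086451.
The numerator is Q*f truncated at degree 1: P0 = a_0 = 3250/297; P1 = a_1 + q1*a_0 = -41206383625/2444005062.


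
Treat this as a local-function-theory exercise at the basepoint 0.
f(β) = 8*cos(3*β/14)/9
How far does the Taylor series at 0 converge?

The radius of convergence is infinite.

The factor cos(3*β/14) is entire and contributes no finite singular point.
The polynomial part has no poles.
No finite singular points: the Taylor series at 0 converges everywhere.


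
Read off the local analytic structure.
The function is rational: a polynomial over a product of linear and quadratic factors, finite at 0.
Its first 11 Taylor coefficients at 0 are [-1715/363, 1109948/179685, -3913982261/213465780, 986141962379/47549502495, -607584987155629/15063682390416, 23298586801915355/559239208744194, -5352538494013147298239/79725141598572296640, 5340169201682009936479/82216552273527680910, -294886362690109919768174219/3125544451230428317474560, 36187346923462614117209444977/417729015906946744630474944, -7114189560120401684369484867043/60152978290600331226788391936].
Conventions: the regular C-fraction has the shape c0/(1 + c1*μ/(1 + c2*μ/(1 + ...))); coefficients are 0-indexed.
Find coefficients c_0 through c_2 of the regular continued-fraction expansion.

The regular C-fraction coefficients are [-1715/363, 3236/2475, 159615323/96109200].

Taylor coefficients (read off): a_0 = -1715/363, a_1 = 1109948/179685, a_2 = -3913982261/213465780.
c0 = a_0 = -1715/363. Peel one level at a time: if S = 1 + c*μ/S' with S'(0) = 1, then c is the μ-coefficient of S and S' = c*μ/(S - 1).
S_1 = c0/f = 1 + (3236/2475)*μ + (-159615323/73507500)*μ^2 + ...; c1 = 3236/2475.
S_2 = c1*μ/(S_1 - 1) = 1 + (159615323/96109200)*μ + ...; c2 = 159615323/96109200.


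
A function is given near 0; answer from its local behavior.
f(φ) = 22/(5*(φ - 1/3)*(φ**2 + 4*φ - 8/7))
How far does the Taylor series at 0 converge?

The radius of convergence is -2 + (6/7)*sqrt(7).

Denominator factor (φ**2 + 4*φ - 8/7): discriminant 144/7, real irrational roots -2 + (6/7)*sqrt(7) and -2 - (6/7)*sqrt(7); poles of order 1, moduli -2 + (6/7)*sqrt(7) and 2 + (6/7)*sqrt(7).
Denominator factor (φ - 1/3): pole of order 1 at 1/3, modulus 1/3.
The radius of convergence is the smallest modulus among the singular points: -2 + (6/7)*sqrt(7).


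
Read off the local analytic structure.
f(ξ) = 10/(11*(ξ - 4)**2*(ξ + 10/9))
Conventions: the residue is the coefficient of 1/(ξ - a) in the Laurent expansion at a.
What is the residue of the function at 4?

At the order-2 pole 4 set g(ξ) = (ξ - (4))^2*f(ξ) = 10/(11*(ξ + 10/9)).
Order-2 pole: residue = g'(a); g'(4) = -405/11638, so the residue is -405/11638.

The residue is -405/11638.


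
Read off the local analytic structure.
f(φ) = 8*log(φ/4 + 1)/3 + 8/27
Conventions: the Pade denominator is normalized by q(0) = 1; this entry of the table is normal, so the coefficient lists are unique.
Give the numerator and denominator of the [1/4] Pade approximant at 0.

Taylor coefficients needed (expand at 0): a_0 = 8/27, a_1 = 2/3, a_2 = -1/12, a_3 = 1/72, a_4 = -1/384, a_5 = 1/1920.
Write the denominator as Q(φ) = 1 + q1*φ + q2*φ^2 + q3*φ^3 + q4*φ^4. Requiring Q*f - P = O(φ^6) with deg P <= 1 kills the coefficients of φ^2..φ^5 in Q*f:
  φ^2: a_2 + q1*a_1 + q2*a_0 = 0, i.e. -1/12 + (2/3)*q1 + (8/27)*q2 = 0.
  φ^3: a_3 + q1*a_2 + q2*a_1 + q3*a_0 = 0, i.e. 1/72 + (-1/12)*q1 + (2/3)*q2 + (8/27)*q3 = 0.
  φ^4: a_4 + q1*a_3 + q2*a_2 + q3*a_1 + q4*a_0 = 0, i.e. -1/384 + (1/72)*q1 + (-1/12)*q2 + (2/3)*q3 + (8/27)*q4 = 0.
  φ^5: a_5 + q1*a_4 + q2*a_3 + q3*a_2 + q4*a_1 = 0, i.e. 1/1920 + (-1/384)*q1 + (1/72)*q2 + (-1/12)*q3 + (2/3)*q4 = 0.
Solving this linear system: q1 = 8749/68720, q2 = -1431/274880, q3 = 1419/2199040, q4 = -417/4398080.
The numerator is Q*f truncated at degree 1: P0 = a_0 = 8/27; P1 = a_1 + q1*a_0 = 163369/231930.

The Pade approximant has numerator coefficients [8/27, 163369/231930]; denominator coefficients [1, 8749/68720, -1431/274880, 1419/2199040, -417/4398080].


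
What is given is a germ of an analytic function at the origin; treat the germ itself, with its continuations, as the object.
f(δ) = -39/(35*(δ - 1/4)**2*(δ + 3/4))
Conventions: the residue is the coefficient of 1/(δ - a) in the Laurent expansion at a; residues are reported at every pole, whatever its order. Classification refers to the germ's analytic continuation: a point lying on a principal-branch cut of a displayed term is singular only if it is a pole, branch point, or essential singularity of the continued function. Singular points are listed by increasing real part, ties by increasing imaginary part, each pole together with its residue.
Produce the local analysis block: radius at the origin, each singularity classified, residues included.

Denominator factor (δ - 1/4)^2: pole of order 2 at 1/4, modulus 1/4.
Denominator factor (δ + 3/4): pole of order 1 at -3/4, modulus 3/4.
The radius of convergence is the smallest modulus among the singular points: 1/4.
At the order-1 pole -3/4 set g(δ) = (δ - (-3/4))*f(δ) = -39/(35*(δ - 1/4)**2).
Simple pole: residue = g(a) at a = -3/4, which is -39/35.
At the order-2 pole 1/4 set g(δ) = (δ - (1/4))^2*f(δ) = -39/(35*(δ + 3/4)).
Order-2 pole: residue = g'(a); g'(1/4) = 39/35, so the residue is 39/35.
List the singular points by increasing real part (a conjugate pair: the negative imaginary part first).

Radius of convergence at 0: 1/4.
At -3/4: a pole of order 1; residue -39/35.
At 1/4: a pole of order 2; residue 39/35.


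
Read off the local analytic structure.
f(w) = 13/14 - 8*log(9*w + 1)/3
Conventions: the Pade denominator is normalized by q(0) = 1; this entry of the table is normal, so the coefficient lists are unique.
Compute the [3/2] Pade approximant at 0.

The Pade approximant has numerator coefficients [13/14, -489/35, -18009/140, -324/5]; denominator coefficients [1, 54/5, 243/10].

Taylor coefficients needed (expand at 0): a_0 = 13/14, a_1 = -24, a_2 = 108, a_3 = -648, a_4 = 4374, a_5 = -157464/5.
Write the denominator as Q(w) = 1 + q1*w + q2*w^2. Requiring Q*f - P = O(w^6) with deg P <= 3 kills the coefficients of w^4..w^5 in Q*f:
  w^4: a_4 + q1*a_3 + q2*a_2 = 0, i.e. 4374 + (-648)*q1 + (108)*q2 = 0.
  w^5: a_5 + q1*a_4 + q2*a_3 = 0, i.e. -157464/5 + (4374)*q1 + (-648)*q2 = 0.
Solving this linear system: q1 = 54/5, q2 = 243/10.
The numerator is Q*f truncated at degree 3: P0 = a_0 = 13/14; P1 = a_1 + q1*a_0 = -489/35; P2 = a_2 + q1*a_1 + q2*a_0 = -18009/140; P3 = a_3 + q1*a_2 + q2*a_1 = -324/5.


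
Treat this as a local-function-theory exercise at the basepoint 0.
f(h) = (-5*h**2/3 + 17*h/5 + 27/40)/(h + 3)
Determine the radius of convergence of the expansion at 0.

Denominator factor (h + 3): pole of order 1 at -3, modulus 3.
The radius of convergence is the smallest modulus among the singular points: 3.

The radius of convergence is 3.


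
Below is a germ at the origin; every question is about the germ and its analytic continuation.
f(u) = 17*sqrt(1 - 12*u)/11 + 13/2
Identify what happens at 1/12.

The term (17/11)*sqrt(1 - u/(1/12)) has argument 1 - 1/12/(1/12) = 0 at 1/12: a square-root (algebraic, two-sheeted) branch point; the remaining terms are analytic or single-valued there.

The point is an algebraic (square-root) branch point.


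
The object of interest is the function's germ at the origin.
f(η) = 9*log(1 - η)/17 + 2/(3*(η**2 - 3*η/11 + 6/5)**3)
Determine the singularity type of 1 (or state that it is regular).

The term (9/17)*log(1 - η/(1)) has argument 1 - 1/(1) = 0 at 1: a logarithmic (infinitely-sheeted) branch point; the remaining terms are analytic or single-valued there.

The point is a logarithmic branch point.


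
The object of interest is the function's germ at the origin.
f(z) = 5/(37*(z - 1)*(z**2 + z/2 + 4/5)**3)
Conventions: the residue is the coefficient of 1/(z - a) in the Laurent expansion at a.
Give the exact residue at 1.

At the order-1 pole 1 set g(z) = (z - (1))*f(z) = 5/(37*(z**2 + z/2 + 4/5)**3).
Simple pole: residue = g(a) at a = 1, which is 5000/450179.

The residue is 5000/450179.


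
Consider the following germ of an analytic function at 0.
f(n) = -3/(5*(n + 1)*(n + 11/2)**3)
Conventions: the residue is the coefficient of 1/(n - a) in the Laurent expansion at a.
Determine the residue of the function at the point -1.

At the order-1 pole -1 set g(n) = (n - (-1))*f(n) = -3/(5*(n + 11/2)**3).
Simple pole: residue = g(a) at a = -1, which is -8/1215.

The residue is -8/1215.


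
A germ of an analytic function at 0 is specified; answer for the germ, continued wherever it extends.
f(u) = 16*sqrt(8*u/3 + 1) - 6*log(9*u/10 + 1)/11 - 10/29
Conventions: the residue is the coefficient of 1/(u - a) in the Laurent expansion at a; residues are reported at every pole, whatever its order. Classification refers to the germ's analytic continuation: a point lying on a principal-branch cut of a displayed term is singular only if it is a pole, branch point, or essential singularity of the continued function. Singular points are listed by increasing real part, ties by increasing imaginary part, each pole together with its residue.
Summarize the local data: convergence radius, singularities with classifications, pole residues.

Branch term (-6/11)*log(1 - u/(-10/9)): its argument vanishes at u = -10/9, a logarithmic branch point, modulus 10/9.
Branch term (16)*sqrt(1 - u/(-3/8)): its argument vanishes at u = -3/8, a square-root branch point, modulus 3/8.
The radius of convergence is the smallest modulus among the singular points: 3/8.
List the singular points by increasing real part (a conjugate pair: the negative imaginary part first).

Radius of convergence at 0: 3/8.
At -10/9: a logarithmic branch point.
At -3/8: an algebraic (square-root) branch point.


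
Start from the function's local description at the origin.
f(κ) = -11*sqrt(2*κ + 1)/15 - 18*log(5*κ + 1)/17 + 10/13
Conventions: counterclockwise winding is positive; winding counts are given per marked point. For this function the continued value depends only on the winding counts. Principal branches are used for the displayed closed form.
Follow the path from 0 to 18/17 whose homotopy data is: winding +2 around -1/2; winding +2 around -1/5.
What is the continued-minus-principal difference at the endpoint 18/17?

The rational part is single-valued and drops out of the difference; each branch term changes only by its own monodromy.
(-11/15)*sqrt(1 - κ/(-1/2)): winding +2 is even, the square root returns to the same sheet, contribution 0.
(-18/17)*log(1 - κ/(-1/5)): each positive loop around -1/5 adds 2*pi*i to the log, so winding +2 contributes (-18/17)*(2)*2*pi*i = -(72/17)*pi*i.
Summing the contributions at κ = 18/17 gives -(72/17)*pi*i.

Continued minus principal equals -(72/17)*pi*i.
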